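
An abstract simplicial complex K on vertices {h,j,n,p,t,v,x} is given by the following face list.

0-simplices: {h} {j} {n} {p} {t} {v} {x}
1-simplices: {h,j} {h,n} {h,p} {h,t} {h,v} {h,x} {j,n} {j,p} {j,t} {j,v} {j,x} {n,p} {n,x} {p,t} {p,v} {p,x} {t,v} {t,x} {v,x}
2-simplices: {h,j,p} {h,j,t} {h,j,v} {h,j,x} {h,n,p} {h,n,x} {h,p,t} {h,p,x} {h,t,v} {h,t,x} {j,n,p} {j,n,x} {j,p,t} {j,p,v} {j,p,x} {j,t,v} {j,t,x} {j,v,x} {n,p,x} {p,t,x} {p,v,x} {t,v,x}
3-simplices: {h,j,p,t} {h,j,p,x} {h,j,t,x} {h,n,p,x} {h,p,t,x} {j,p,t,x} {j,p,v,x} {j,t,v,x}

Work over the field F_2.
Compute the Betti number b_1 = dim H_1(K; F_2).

b_1=0

n_0=7 n_1=19 n_2=22 n_3=8  [Z2]
∂1: piv[hj,hn,hp,ht,hv,hx] rk=6  ker:jn,jp,jt,jv,jx,np,nx,pt,pv,px,tv,tx,vx
∂2: piv[hjp,hjt,hjv,hjx,hnp,hnx,hpt,hpx,htv,htx,jnp,jpv,jvx] rk=13  ker:jnx,jpt,jpx,jtv,jtx,npx,ptx,pvx,tvx
∂3: piv[hjpt,hjpx,hjtx,hnpx,hptx,jpvx,jtvx] rk=7  ker:jptx
b_1=(19−6)−13=0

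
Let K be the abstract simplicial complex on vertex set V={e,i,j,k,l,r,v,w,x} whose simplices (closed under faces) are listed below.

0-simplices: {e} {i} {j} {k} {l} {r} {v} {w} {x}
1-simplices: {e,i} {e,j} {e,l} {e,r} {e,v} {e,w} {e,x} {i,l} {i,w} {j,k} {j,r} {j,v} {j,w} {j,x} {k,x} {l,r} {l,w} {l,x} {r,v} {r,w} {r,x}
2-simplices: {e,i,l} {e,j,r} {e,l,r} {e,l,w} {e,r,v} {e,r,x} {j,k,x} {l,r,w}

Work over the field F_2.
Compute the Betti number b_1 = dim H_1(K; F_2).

n_0=9 n_1=21 n_2=8  [Z2]
∂1: piv[ei,ej,el,er,ev,ew,ex,jk] rk=8  ker:il,iw,jr,jv,jw,jx,kx,lr,lw,lx,rv,rw,rx
∂2: piv[eil,ejr,elr,elw,erv,erx,jkx,lrw] rk=8
b_1=(21−8)−8=5

b_1=5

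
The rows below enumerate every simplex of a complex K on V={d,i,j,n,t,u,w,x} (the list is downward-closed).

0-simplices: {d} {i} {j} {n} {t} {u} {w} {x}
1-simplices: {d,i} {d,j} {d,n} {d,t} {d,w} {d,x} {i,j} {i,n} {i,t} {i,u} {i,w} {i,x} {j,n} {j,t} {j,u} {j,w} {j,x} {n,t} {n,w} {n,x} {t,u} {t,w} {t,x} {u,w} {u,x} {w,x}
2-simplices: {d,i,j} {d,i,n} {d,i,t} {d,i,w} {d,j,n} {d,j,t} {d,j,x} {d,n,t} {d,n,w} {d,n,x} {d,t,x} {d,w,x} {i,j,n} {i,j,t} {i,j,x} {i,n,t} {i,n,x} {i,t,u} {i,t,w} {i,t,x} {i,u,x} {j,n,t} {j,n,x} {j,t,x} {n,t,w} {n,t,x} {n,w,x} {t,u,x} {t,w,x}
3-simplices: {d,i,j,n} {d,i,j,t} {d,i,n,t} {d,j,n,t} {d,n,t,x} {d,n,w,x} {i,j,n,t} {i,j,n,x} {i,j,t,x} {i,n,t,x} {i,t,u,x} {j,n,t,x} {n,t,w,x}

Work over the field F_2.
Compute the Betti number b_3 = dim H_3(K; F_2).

n_0=8 n_1=26 n_2=29 n_3=13  [Z2]
∂1: piv[di,dj,dn,dt,dw,dx,iu] rk=7  ker:ij,in,it,iw,ix,jn,jt,ju,jw,jx,nt,nw,nx,tu,tw,tx,uw,ux,wx
∂2: piv[dij,din,dit,diw,djn,djt,djx,dnt,dnw,dnx,dtx,dwx,ijx,itu,itw,iux] rk=16  ker:ijn,ijt,int,inx,itx,jnt,jnx,jtx,ntw,ntx,nwx,tux,twx
∂3: piv[dijn,dijt,dint,djnt,dntx,dnwx,ijnx,ijtx,intx,itux,ntwx] rk=11  ker:ijnt,jntx
b_3=(13−11)−0=2

b_3=2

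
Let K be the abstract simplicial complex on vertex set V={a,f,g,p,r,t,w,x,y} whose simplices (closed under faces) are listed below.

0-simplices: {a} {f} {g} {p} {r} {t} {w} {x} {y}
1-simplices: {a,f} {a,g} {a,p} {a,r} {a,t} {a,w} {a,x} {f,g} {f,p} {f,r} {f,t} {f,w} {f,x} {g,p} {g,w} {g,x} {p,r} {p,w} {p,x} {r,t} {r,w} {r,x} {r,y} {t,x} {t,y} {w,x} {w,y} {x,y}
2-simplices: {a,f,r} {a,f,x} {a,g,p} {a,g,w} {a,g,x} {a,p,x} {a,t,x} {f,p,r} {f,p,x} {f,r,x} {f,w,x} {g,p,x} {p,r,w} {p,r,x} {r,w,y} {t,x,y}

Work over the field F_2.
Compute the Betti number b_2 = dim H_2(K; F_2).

n_0=9 n_1=28 n_2=16  [Z2]
∂1: piv[af,ag,ap,ar,at,aw,ax,ry] rk=8  ker:fg,fp,fr,ft,fw,fx,gp,gw,gx,pr,pw,px,rt,rw,rx,tx,ty,wx,wy,xy
∂2: piv[afr,afx,agp,agw,agx,apx,atx,fpr,fpx,frx,fwx,prw,rwy,txy] rk=14  ker:gpx,prx
b_2=(16−14)−0=2

b_2=2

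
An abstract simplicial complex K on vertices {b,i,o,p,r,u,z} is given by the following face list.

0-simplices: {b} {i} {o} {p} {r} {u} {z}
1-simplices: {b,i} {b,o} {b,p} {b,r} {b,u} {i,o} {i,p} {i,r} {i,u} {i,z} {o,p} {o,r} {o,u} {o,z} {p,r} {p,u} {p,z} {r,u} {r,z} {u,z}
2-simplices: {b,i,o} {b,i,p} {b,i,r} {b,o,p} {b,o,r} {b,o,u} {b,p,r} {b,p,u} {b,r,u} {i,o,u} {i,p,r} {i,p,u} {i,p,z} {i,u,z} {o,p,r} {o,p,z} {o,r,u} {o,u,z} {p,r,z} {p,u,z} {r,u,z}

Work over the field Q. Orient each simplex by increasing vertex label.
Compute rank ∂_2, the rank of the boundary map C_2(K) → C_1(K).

rank∂_2=14

n_0=7 n_1=20 n_2=21  [Q]
∂1: piv[bi,bo,bp,br,bu,iz] rk=6  ker:io,ip,ir,iu,op,or,ou,oz,pr,pu,pz,ru,rz,uz
∂2: piv[bio,bip,bir,bop,bor,bou,bpr,bpu,bru,iou,ipz,iuz,opz,prz] rk=14  ker:ipr,ipu,opr,oru,ouz,puz,ruz
rk∂_2=14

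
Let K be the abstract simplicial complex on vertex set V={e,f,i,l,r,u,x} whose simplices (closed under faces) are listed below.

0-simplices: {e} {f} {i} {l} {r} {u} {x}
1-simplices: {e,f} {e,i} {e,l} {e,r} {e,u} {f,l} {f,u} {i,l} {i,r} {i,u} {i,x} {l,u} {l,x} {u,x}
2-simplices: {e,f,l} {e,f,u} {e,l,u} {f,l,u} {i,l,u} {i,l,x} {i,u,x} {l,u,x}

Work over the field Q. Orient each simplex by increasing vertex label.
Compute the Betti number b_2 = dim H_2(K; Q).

b_2=2

n_0=7 n_1=14 n_2=8  [Q]
∂1: piv[ef,ei,el,er,eu,ix] rk=6  ker:fl,fu,il,ir,iu,lu,lx,ux
∂2: piv[efl,efu,elu,ilu,ilx,iux] rk=6  ker:flu,lux
b_2=(8−6)−0=2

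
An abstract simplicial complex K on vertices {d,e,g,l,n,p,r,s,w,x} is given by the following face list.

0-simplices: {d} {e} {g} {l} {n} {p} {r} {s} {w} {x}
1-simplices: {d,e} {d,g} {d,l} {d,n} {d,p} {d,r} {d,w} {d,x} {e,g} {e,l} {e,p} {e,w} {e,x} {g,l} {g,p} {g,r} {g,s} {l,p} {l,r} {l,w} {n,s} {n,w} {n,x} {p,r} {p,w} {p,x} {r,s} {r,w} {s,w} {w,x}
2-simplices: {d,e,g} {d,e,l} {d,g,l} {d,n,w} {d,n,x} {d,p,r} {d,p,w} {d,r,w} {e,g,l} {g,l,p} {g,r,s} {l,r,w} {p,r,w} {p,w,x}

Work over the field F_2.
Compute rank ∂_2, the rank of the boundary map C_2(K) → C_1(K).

rank∂_2=12

n_0=10 n_1=30 n_2=14  [Z2]
∂1: piv[de,dg,dl,dn,dp,dr,dw,dx,gs] rk=9  ker:eg,el,ep,ew,ex,gl,gp,gr,lp,lr,lw,ns,nw,nx,pr,pw,px,rs,rw,sw,wx
∂2: piv[deg,del,dgl,dnw,dnx,dpr,dpw,drw,glp,grs,lrw,pwx] rk=12  ker:egl,prw
rk∂_2=12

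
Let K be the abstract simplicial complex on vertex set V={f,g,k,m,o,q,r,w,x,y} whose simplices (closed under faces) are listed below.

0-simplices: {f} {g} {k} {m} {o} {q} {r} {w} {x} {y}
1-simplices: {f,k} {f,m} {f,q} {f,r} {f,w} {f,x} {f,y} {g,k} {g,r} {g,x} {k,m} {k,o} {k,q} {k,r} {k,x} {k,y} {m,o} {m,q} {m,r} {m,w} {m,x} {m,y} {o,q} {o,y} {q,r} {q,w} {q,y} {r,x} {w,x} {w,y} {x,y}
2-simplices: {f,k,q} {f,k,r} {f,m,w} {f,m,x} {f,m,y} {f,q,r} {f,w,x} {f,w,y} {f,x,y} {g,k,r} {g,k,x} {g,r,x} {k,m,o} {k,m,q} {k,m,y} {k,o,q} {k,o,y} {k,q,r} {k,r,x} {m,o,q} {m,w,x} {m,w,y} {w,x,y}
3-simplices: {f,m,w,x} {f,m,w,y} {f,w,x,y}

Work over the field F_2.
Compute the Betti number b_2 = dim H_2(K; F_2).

b_2=3

n_0=10 n_1=31 n_2=23 n_3=3  [Z2]
∂1: piv[fk,fm,fq,fr,fw,fx,fy,gk,ko] rk=9  ker:gr,gx,km,kq,kr,kx,ky,mo,mq,mr,mw,mx,my,oq,oy,qr,qw,qy,rx,wx,wy,xy
∂2: piv[fkq,fkr,fmw,fmx,fmy,fqr,fwx,fwy,fxy,gkr,gkx,grx,kmo,kmq,kmy,koq,koy] rk=17  ker:kqr,krx,moq,mwx,mwy,wxy
∂3: piv[fmwx,fmwy,fwxy] rk=3
b_2=(23−17)−3=3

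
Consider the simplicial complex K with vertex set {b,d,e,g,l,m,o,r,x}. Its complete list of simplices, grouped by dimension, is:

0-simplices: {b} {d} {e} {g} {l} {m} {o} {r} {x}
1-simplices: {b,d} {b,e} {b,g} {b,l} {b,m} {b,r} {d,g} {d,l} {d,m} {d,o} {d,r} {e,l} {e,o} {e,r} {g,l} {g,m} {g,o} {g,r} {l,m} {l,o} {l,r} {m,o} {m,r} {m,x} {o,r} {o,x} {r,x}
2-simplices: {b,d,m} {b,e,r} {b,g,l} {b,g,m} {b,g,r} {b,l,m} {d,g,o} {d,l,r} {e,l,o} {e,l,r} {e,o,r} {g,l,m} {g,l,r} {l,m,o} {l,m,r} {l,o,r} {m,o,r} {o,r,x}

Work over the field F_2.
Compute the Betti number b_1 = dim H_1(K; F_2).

n_0=9 n_1=27 n_2=18  [Z2]
∂1: piv[bd,be,bg,bl,bm,br,do,mx] rk=8  ker:dg,dl,dm,dr,el,eo,er,gl,gm,go,gr,lm,lo,lr,mo,mr,or,ox,rx
∂2: piv[bdm,ber,bgl,bgm,bgr,blm,dgo,dlr,elo,elr,eor,glr,lmo,lmr,orx] rk=15  ker:glm,lor,mor
b_1=(27−8)−15=4

b_1=4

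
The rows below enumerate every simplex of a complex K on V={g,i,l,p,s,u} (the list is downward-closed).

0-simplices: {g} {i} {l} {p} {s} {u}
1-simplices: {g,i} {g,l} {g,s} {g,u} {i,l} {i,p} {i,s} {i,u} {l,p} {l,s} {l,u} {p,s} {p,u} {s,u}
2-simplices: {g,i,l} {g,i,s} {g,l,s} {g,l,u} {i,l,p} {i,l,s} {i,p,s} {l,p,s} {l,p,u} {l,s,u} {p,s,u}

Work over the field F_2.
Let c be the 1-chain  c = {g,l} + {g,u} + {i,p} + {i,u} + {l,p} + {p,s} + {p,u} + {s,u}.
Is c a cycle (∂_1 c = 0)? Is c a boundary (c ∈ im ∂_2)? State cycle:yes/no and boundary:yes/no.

cycle:yes boundary:no

n_0=6 n_1=14 n_2=11  [Z2]
∂1: piv[gi,gl,gs,gu,ip] rk=5  ker:il,is,iu,lp,ls,lu,ps,pu,su
∂2: piv[gil,gis,gls,glu,ilp,ips,lpu,lsu] rk=8  ker:ils,lps,psu
∂1c = 0
c vs im∂2: residual ≠ 0 ⇒ not boundary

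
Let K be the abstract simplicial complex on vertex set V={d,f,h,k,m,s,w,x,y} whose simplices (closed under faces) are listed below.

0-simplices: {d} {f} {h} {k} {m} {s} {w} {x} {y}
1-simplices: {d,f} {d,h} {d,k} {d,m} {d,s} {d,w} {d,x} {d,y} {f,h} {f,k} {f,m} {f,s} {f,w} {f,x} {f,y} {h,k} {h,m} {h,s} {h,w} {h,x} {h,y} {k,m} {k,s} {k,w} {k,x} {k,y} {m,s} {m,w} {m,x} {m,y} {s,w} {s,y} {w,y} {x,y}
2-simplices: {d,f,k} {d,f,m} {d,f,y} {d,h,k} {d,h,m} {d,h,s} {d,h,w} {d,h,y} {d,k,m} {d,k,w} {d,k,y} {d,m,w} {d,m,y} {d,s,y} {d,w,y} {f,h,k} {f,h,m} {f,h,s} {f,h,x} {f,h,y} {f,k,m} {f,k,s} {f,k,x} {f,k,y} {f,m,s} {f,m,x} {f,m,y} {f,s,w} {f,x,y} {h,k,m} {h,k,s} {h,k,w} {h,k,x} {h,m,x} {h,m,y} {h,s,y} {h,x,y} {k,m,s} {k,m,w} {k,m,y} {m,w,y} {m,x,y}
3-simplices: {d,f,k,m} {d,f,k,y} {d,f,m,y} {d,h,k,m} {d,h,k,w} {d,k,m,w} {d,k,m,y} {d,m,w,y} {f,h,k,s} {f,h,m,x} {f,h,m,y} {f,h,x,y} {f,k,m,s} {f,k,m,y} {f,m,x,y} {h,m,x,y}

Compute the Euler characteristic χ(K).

χ(K)=1

n_0=9 n_1=34 n_2=42 n_3=16
χ=+9−34+42−16=1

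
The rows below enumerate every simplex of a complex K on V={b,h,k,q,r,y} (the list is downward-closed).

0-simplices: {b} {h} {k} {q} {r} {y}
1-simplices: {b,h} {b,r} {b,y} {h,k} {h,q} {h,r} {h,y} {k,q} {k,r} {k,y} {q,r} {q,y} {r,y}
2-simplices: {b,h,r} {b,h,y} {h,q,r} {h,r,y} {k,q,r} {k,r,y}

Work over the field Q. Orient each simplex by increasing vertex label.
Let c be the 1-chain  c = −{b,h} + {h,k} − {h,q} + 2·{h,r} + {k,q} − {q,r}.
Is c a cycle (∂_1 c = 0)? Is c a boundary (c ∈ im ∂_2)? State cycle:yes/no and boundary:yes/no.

cycle:no boundary:no

n_0=6 n_1=13 n_2=6  [Q]
∂1: piv[bh,br,by,hk,hq] rk=5  ker:hr,hy,kq,kr,ky,qr,qy,ry
∂2: piv[bhr,bhy,hqr,hry,kqr,kry] rk=6
∂1c = {b} − 3·{h} + {q} + {r}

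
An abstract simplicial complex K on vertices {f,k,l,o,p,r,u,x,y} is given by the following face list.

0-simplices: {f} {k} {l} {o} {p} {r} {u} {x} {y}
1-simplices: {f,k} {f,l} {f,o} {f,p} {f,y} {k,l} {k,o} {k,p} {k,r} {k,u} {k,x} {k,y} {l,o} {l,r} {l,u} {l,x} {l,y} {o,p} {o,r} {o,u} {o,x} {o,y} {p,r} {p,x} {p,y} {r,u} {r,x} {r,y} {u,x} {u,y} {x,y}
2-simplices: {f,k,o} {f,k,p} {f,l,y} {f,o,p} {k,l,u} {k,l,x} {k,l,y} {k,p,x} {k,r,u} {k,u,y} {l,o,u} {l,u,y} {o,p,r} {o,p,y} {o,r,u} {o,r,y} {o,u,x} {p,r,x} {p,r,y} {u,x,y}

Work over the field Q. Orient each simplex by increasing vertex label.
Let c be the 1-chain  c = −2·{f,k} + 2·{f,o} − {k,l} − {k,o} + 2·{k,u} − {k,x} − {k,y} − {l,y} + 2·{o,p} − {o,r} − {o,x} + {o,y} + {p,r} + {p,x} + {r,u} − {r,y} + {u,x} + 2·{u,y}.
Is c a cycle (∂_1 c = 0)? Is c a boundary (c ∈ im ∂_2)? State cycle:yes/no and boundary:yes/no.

cycle:yes boundary:yes

n_0=9 n_1=31 n_2=20  [Q]
∂1: piv[fk,fl,fo,fp,fy,kr,ku,kx] rk=8  ker:kl,ko,kp,ky,lo,lr,lu,lx,ly,op,or,ou,ox,oy,pr,px,py,ru,rx,ry,ux,uy,xy
∂2: piv[fko,fkp,fly,fop,klu,klx,kly,kpx,kru,kuy,lou,opr,opy,oru,ory,oux,prx,uxy] rk=18  ker:luy,pry
∂1c = 0
c vs im∂2: reduces to 0 ⇒ boundary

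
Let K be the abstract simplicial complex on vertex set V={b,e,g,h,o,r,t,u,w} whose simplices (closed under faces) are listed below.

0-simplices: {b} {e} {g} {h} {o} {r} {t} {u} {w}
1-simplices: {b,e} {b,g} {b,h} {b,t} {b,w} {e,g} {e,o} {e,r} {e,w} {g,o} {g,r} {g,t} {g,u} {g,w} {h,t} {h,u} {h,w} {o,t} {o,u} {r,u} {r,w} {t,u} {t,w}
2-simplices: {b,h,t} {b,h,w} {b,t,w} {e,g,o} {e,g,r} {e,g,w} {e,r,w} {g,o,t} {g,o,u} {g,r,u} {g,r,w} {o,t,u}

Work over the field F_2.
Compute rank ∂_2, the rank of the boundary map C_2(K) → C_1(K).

n_0=9 n_1=23 n_2=12  [Z2]
∂1: piv[be,bg,bh,bt,bw,eo,er,gu] rk=8  ker:eg,ew,go,gr,gt,gw,ht,hu,hw,ot,ou,ru,rw,tu,tw
∂2: piv[bht,bhw,btw,ego,egr,egw,erw,got,gou,gru,otu] rk=11  ker:grw
rk∂_2=11

rank∂_2=11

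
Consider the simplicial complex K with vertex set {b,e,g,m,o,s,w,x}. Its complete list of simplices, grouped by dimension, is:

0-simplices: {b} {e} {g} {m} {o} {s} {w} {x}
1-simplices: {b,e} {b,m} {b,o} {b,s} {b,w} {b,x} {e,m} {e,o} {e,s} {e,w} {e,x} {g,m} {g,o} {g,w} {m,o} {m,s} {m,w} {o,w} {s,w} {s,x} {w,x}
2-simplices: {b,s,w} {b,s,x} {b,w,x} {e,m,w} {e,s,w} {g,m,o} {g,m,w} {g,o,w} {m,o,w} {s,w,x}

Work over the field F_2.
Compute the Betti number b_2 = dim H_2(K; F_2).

b_2=2

n_0=8 n_1=21 n_2=10  [Z2]
∂1: piv[be,bm,bo,bs,bw,bx,gm] rk=7  ker:em,eo,es,ew,ex,go,gw,mo,ms,mw,ow,sw,sx,wx
∂2: piv[bsw,bsx,bwx,emw,esw,gmo,gmw,gow] rk=8  ker:mow,swx
b_2=(10−8)−0=2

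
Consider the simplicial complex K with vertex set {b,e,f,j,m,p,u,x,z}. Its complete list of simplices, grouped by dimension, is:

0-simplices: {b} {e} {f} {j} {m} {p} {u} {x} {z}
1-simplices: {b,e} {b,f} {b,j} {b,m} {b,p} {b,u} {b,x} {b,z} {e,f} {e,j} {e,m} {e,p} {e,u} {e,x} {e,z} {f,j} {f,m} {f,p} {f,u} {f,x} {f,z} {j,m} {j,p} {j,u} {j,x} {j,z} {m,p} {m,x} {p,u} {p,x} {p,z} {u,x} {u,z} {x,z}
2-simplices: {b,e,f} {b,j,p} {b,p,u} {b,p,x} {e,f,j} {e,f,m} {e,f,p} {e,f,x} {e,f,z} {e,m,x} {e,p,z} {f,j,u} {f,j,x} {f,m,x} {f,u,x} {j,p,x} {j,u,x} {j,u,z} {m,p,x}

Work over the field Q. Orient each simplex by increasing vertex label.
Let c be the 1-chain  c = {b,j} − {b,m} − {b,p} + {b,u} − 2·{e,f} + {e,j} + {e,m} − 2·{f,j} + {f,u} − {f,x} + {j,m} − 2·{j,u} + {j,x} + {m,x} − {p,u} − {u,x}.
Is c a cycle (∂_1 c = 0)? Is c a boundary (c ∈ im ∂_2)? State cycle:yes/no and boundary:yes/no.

cycle:yes boundary:no

n_0=9 n_1=34 n_2=19  [Q]
∂1: piv[be,bf,bj,bm,bp,bu,bx,bz] rk=8  ker:ef,ej,em,ep,eu,ex,ez,fj,fm,fp,fu,fx,fz,jm,jp,ju,jx,jz,mp,mx,pu,px,pz,ux,uz,xz
∂2: piv[bef,bjp,bpu,bpx,efj,efm,efp,efx,efz,emx,epz,fju,fjx,fux,jpx,juz,mpx] rk=17  ker:fmx,jux
∂1c = 0
c vs im∂2: residual ≠ 0 ⇒ not boundary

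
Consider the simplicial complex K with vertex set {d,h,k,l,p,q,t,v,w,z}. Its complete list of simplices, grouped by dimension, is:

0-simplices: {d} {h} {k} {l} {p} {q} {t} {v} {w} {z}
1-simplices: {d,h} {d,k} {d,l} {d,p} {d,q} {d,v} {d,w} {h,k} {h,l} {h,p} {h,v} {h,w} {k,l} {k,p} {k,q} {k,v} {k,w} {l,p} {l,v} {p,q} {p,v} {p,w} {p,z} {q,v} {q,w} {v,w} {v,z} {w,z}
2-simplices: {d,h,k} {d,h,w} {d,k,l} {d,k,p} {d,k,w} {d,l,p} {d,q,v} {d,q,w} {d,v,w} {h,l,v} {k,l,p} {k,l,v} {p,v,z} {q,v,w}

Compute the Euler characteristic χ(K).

χ(K)=-4

n_0=10 n_1=28 n_2=14
χ=+10−28+14=-4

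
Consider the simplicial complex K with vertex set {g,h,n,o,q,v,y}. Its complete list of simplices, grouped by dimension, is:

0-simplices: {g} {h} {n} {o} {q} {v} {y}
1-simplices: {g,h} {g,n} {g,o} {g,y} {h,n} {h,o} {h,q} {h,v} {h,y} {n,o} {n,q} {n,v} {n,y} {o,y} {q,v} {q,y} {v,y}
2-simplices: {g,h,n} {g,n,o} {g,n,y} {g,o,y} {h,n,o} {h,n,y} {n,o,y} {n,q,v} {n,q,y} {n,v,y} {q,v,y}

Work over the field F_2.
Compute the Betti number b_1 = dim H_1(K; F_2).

b_1=2

n_0=7 n_1=17 n_2=11  [Z2]
∂1: piv[gh,gn,go,gy,hq,hv] rk=6  ker:hn,ho,hy,no,nq,nv,ny,oy,qv,qy,vy
∂2: piv[ghn,gno,gny,goy,hno,hny,nqv,nqy,nvy] rk=9  ker:noy,qvy
b_1=(17−6)−9=2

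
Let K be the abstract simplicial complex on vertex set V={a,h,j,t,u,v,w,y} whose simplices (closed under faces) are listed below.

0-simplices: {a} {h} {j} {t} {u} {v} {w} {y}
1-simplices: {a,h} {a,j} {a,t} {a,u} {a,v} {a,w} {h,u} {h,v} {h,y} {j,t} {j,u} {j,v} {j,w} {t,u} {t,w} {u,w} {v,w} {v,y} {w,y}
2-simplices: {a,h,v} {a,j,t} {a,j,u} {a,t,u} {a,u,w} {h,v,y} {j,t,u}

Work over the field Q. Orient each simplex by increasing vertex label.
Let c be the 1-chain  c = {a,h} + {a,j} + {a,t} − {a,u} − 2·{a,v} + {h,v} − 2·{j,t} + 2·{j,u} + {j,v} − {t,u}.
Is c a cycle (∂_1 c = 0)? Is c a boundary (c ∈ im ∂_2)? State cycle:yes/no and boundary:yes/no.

n_0=8 n_1=19 n_2=7  [Q]
∂1: piv[ah,aj,at,au,av,aw,hy] rk=7  ker:hu,hv,jt,ju,jv,jw,tu,tw,uw,vw,vy,wy
∂2: piv[ahv,ajt,aju,atu,auw,hvy] rk=6  ker:jtu
∂1c = 0
c vs im∂2: residual ≠ 0 ⇒ not boundary

cycle:yes boundary:no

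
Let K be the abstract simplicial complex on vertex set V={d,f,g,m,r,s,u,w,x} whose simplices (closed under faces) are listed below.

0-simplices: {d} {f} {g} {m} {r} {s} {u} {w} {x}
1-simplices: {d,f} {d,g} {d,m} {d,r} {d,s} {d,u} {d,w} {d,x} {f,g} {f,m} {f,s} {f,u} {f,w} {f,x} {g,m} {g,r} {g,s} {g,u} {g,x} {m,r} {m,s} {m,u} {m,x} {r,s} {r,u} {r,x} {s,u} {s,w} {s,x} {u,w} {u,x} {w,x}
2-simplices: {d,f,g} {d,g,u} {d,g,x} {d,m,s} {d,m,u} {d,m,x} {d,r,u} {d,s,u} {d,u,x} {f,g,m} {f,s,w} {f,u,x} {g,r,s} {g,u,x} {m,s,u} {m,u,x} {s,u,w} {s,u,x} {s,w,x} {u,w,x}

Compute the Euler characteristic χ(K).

χ(K)=-3

n_0=9 n_1=32 n_2=20
χ=+9−32+20=-3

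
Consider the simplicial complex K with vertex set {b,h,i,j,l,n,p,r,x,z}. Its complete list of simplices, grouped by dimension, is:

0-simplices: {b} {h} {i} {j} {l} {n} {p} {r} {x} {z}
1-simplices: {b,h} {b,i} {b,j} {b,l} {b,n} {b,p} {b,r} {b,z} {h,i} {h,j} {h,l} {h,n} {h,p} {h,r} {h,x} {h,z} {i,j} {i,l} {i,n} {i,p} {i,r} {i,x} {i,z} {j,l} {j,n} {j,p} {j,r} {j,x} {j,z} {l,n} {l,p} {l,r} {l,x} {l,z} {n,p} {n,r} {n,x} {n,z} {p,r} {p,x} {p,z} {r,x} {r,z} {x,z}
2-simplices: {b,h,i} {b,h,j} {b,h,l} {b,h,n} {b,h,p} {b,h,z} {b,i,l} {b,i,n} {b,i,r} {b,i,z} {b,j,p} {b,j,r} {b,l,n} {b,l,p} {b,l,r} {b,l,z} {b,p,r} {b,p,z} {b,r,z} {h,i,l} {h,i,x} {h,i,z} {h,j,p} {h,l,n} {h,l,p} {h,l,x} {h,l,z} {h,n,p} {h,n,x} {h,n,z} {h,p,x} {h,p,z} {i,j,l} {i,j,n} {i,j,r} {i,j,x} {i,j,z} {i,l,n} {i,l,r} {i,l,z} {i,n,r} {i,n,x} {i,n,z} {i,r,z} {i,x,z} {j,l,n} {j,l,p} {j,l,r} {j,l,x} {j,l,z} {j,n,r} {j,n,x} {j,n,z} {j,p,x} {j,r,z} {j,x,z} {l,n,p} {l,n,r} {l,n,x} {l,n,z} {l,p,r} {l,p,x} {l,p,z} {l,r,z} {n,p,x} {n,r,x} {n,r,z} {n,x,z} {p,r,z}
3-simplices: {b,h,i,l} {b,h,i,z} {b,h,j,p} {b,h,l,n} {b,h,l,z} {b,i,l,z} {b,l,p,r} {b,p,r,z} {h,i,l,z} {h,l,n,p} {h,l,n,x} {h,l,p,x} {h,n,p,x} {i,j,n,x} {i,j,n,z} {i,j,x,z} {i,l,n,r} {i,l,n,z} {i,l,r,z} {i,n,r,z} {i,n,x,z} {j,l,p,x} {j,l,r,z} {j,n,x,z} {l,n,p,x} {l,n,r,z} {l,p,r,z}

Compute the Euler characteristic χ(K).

χ(K)=8

n_0=10 n_1=44 n_2=69 n_3=27
χ=+10−44+69−27=8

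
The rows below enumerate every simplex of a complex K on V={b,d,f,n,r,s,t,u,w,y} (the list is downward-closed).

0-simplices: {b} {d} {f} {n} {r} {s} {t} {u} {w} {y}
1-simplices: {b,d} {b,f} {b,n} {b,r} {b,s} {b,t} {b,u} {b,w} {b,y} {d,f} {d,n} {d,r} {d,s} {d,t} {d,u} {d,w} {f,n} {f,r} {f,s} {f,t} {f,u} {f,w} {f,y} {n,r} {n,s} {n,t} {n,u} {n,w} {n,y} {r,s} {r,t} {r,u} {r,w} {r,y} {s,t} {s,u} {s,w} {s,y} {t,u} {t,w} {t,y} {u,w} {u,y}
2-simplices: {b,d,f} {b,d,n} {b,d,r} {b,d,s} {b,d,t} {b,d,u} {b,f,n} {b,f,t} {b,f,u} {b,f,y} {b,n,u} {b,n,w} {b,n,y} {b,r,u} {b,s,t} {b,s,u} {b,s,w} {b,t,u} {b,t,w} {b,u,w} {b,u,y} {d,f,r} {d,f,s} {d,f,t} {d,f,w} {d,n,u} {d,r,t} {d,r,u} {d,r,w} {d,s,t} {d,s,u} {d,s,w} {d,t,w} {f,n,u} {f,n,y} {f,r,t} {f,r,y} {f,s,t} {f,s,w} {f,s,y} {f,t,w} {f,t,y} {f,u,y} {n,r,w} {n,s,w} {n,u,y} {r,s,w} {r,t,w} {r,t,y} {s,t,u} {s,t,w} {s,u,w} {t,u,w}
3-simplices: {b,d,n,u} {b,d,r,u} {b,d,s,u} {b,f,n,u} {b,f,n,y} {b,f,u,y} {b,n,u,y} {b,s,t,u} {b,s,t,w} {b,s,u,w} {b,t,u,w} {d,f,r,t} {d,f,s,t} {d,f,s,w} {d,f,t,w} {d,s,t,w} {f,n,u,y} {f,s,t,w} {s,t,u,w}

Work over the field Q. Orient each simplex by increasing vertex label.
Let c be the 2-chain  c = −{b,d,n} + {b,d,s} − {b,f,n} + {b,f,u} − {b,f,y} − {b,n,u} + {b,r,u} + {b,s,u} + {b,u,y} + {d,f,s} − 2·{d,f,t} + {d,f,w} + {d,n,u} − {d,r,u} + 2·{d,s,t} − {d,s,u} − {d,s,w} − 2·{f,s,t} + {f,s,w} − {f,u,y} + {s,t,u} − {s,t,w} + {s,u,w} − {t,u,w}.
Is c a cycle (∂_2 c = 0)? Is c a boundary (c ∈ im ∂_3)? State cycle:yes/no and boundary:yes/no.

n_0=10 n_1=43 n_2=53 n_3=19  [Q]
∂1: piv[bd,bf,bn,br,bs,bt,bu,bw,by] rk=9  ker:df,dn,dr,ds,dt,du,dw,fn,fr,fs,ft,fu,fw,fy,nr,ns,nt,nu,nw,ny,rs,rt,ru,rw,ry,st,su,sw,sy,tu,tw,ty,uw,uy
∂2: piv[bdf,bdn,bdr,bds,bdt,bdu,bfn,bft,bfu,bfy,bnu,bnw,bny,bru,bst,bsu,bsw,btu,btw,buw,buy,dfr,dfs,dfw,drt,drw,dsw,fry,fsy,fty,nrw,nsw,rsw] rk=33  ker:dft,dnu,dru,dst,dsu,dtw,fnu,fny,frt,fst,fsw,ftw,fuy,nuy,rtw,rty,stu,stw,suw,tuw
∂3: piv[bdnu,bdru,bdsu,bfnu,bfny,bfuy,bnuy,bstu,bstw,bsuw,btuw,dfrt,dfst,dfsw,dftw,dstw] rk=16  ker:fnuy,fstw,stuw
∂2c = −{b,f} + {b,n} + {b,r} − {b,u} − {d,r} + {d,u} − {f,n}

cycle:no boundary:no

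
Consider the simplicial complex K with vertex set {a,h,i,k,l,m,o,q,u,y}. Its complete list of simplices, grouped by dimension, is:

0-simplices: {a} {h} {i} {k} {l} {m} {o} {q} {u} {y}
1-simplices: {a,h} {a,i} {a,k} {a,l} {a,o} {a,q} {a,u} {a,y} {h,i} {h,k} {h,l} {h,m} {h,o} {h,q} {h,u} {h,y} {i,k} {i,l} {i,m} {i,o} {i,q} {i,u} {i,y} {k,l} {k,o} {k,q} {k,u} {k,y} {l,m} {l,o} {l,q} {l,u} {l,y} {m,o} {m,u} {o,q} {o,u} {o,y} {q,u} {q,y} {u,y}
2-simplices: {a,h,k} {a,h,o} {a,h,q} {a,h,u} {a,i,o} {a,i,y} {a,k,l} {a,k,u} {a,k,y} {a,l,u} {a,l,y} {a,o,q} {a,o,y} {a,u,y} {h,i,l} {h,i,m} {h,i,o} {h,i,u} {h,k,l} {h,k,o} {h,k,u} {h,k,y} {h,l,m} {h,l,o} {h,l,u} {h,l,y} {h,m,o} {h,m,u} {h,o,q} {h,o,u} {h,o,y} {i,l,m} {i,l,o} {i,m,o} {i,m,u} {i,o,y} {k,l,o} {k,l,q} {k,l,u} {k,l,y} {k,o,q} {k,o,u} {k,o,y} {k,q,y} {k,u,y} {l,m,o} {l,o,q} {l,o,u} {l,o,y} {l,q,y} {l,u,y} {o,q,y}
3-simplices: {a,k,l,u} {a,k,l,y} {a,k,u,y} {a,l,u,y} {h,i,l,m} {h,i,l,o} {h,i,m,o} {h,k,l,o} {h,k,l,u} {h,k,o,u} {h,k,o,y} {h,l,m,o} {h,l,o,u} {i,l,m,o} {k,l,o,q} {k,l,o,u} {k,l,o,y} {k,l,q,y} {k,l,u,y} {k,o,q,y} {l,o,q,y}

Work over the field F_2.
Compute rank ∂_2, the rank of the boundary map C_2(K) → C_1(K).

n_0=10 n_1=41 n_2=52 n_3=21  [Z2]
∂1: piv[ah,ai,ak,al,ao,aq,au,ay,hm] rk=9  ker:hi,hk,hl,ho,hq,hu,hy,ik,il,im,io,iq,iu,iy,kl,ko,kq,ku,ky,lm,lo,lq,lu,ly,mo,mu,oq,ou,oy,qu,qy,uy
∂2: piv[ahk,aho,ahq,ahu,aio,aiy,akl,aku,aky,alu,aly,aoq,aoy,auy,hil,him,hio,hiu,hkl,hko,hky,hlm,hlo,hmo,hmu,hou,klq,koq,kqy] rk=29  ker:hku,hlu,hly,hoq,hoy,ilm,ilo,imo,imu,ioy,klo,klu,kly,kou,koy,kuy,lmo,loq,lou,loy,lqy,luy,oqy
∂3: piv[aklu,akly,akuy,aluy,hilm,hilo,himo,hklo,hklu,hkou,hkoy,hlmo,hlou,kloq,kloy,klqy,koqy] rk=17  ker:ilmo,klou,kluy,loqy
rk∂_2=29

rank∂_2=29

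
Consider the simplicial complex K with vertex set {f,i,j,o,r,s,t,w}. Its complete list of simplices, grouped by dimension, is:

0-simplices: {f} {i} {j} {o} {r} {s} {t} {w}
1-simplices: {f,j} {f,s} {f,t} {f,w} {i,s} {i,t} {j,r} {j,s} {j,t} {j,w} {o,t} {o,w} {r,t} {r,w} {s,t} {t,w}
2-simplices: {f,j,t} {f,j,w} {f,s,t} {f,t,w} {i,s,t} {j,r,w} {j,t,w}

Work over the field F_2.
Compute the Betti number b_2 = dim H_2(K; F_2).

n_0=8 n_1=16 n_2=7  [Z2]
∂1: piv[fj,fs,ft,fw,is,jr,ot] rk=7  ker:it,js,jt,jw,ow,rt,rw,st,tw
∂2: piv[fjt,fjw,fst,ftw,ist,jrw] rk=6  ker:jtw
b_2=(7−6)−0=1

b_2=1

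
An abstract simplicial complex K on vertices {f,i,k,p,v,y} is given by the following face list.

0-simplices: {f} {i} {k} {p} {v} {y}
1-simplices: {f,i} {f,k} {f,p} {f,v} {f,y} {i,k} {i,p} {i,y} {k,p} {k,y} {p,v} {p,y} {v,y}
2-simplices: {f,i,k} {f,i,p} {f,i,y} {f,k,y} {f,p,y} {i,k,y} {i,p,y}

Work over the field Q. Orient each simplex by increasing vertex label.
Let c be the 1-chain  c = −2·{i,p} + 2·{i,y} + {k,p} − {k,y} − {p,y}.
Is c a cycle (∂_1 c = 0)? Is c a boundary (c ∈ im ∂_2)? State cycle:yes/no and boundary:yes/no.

n_0=6 n_1=13 n_2=7  [Q]
∂1: piv[fi,fk,fp,fv,fy] rk=5  ker:ik,ip,iy,kp,ky,pv,py,vy
∂2: piv[fik,fip,fiy,fky,fpy] rk=5  ker:iky,ipy
∂1c = 0
c vs im∂2: residual ≠ 0 ⇒ not boundary

cycle:yes boundary:no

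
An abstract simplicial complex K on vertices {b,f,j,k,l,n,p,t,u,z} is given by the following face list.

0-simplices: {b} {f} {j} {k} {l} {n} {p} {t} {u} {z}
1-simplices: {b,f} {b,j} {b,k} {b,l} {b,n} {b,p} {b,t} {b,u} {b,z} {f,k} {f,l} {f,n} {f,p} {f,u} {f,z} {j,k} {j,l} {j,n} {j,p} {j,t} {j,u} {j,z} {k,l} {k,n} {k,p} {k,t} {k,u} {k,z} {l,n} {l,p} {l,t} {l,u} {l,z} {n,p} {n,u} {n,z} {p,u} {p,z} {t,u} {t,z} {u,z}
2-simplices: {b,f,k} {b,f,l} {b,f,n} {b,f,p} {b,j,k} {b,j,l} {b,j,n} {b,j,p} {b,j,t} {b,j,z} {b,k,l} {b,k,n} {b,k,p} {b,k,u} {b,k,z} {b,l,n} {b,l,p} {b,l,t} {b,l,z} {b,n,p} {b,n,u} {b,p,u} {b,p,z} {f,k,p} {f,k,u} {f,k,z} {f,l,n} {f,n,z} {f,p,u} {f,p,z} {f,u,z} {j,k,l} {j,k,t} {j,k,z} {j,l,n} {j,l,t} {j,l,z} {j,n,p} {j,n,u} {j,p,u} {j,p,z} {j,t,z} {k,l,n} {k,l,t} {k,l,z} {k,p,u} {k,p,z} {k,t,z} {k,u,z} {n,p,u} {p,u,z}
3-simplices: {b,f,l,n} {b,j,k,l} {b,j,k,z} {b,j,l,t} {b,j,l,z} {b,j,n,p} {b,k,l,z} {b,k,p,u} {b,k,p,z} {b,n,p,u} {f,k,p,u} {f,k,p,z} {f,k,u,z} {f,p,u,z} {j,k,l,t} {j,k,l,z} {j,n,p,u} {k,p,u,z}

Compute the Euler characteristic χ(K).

χ(K)=2

n_0=10 n_1=41 n_2=51 n_3=18
χ=+10−41+51−18=2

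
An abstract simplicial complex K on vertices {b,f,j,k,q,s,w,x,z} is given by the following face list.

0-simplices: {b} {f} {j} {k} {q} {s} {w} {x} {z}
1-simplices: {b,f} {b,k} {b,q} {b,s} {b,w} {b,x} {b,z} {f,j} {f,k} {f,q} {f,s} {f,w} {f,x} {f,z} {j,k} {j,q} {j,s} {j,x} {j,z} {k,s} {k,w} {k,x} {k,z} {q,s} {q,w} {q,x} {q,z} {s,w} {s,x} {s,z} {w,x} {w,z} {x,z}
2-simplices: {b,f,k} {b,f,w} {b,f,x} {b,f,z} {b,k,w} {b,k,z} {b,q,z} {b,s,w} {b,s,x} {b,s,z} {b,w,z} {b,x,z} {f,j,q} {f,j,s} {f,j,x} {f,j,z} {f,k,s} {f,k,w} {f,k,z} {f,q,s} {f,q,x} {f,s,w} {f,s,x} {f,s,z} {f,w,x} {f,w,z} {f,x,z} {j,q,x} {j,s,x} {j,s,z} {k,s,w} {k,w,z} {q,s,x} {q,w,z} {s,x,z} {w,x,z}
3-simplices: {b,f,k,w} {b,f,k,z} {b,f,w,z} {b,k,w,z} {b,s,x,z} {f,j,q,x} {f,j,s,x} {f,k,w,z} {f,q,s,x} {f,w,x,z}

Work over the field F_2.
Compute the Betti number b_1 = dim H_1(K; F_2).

b_1=3

n_0=9 n_1=33 n_2=36 n_3=10  [Z2]
∂1: piv[bf,bk,bq,bs,bw,bx,bz,fj] rk=8  ker:fk,fq,fs,fw,fx,fz,jk,jq,js,jx,jz,ks,kw,kx,kz,qs,qw,qx,qz,sw,sx,sz,wx,wz,xz
∂2: piv[bfk,bfw,bfx,bfz,bkw,bkz,bqz,bsw,bsx,bsz,bwz,bxz,fjq,fjs,fjx,fjz,fks,fqs,fqx,fsw,fwx,qwz] rk=22  ker:fkw,fkz,fsx,fsz,fwz,fxz,jqx,jsx,jsz,ksw,kwz,qsx,sxz,wxz
∂3: piv[bfkw,bfkz,bfwz,bkwz,bsxz,fjqx,fjsx,fqsx,fwxz] rk=9  ker:fkwz
b_1=(33−8)−22=3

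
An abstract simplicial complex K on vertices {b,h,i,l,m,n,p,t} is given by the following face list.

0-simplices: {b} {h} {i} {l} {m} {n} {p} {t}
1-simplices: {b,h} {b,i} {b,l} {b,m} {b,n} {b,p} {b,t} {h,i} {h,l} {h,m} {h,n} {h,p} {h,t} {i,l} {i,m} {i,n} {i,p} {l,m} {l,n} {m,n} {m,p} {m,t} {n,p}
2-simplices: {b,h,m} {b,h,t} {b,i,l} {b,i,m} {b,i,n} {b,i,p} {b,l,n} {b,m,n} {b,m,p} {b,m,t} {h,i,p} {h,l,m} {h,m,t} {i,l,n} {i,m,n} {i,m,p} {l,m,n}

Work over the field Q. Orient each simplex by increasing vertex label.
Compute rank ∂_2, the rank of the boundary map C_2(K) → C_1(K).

n_0=8 n_1=23 n_2=17  [Q]
∂1: piv[bh,bi,bl,bm,bn,bp,bt] rk=7  ker:hi,hl,hm,hn,hp,ht,il,im,in,ip,lm,ln,mn,mp,mt,np
∂2: piv[bhm,bht,bil,bim,bin,bip,bln,bmn,bmp,bmt,hip,hlm,lmn] rk=13  ker:hmt,iln,imn,imp
rk∂_2=13

rank∂_2=13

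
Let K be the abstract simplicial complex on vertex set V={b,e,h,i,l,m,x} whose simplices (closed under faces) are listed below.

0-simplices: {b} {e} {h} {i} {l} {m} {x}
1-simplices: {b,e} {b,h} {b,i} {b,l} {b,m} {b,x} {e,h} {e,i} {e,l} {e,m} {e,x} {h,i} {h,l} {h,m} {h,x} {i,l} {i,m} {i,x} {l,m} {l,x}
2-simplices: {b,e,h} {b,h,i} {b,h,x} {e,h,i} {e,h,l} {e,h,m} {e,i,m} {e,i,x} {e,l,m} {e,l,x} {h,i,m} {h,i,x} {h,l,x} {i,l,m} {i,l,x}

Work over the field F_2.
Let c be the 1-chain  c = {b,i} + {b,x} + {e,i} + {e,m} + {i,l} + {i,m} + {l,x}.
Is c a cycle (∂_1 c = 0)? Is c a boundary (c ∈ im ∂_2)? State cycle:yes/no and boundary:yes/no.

cycle:yes boundary:yes

n_0=7 n_1=20 n_2=15  [Z2]
∂1: piv[be,bh,bi,bl,bm,bx] rk=6  ker:eh,ei,el,em,ex,hi,hl,hm,hx,il,im,ix,lm,lx
∂2: piv[beh,bhi,bhx,ehi,ehl,ehm,eim,eix,elm,elx,hix,ilm] rk=12  ker:him,hlx,ilx
∂1c = 0
c vs im∂2: reduces to 0 ⇒ boundary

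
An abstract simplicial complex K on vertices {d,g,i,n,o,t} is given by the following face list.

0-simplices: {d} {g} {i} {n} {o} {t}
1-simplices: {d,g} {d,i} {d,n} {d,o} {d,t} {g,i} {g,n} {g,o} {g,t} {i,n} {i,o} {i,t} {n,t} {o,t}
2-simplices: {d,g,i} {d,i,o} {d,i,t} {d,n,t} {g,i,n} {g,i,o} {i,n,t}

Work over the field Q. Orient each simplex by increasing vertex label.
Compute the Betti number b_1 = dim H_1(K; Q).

n_0=6 n_1=14 n_2=7  [Q]
∂1: piv[dg,di,dn,do,dt] rk=5  ker:gi,gn,go,gt,in,io,it,nt,ot
∂2: piv[dgi,dio,dit,dnt,gin,gio,int] rk=7
b_1=(14−5)−7=2

b_1=2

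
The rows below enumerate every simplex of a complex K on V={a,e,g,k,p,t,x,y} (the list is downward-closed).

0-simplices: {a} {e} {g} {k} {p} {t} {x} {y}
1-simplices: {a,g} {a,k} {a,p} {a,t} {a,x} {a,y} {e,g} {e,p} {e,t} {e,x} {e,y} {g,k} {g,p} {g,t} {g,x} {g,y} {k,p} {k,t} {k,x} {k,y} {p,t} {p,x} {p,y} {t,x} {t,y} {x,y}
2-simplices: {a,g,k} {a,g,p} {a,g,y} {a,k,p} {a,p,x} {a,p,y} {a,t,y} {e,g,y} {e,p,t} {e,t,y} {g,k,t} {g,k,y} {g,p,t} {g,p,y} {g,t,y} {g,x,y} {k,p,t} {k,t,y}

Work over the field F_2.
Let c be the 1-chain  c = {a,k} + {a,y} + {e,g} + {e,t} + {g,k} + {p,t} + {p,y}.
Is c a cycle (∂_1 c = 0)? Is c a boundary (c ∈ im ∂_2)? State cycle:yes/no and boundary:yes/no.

cycle:yes boundary:yes

n_0=8 n_1=26 n_2=18  [Z2]
∂1: piv[ag,ak,ap,at,ax,ay,eg] rk=7  ker:ep,et,ex,ey,gk,gp,gt,gx,gy,kp,kt,kx,ky,pt,px,py,tx,ty,xy
∂2: piv[agk,agp,agy,akp,apx,apy,aty,egy,ept,ety,gkt,gky,gpt,gty,gxy] rk=15  ker:gpy,kpt,kty
∂1c = 0
c vs im∂2: reduces to 0 ⇒ boundary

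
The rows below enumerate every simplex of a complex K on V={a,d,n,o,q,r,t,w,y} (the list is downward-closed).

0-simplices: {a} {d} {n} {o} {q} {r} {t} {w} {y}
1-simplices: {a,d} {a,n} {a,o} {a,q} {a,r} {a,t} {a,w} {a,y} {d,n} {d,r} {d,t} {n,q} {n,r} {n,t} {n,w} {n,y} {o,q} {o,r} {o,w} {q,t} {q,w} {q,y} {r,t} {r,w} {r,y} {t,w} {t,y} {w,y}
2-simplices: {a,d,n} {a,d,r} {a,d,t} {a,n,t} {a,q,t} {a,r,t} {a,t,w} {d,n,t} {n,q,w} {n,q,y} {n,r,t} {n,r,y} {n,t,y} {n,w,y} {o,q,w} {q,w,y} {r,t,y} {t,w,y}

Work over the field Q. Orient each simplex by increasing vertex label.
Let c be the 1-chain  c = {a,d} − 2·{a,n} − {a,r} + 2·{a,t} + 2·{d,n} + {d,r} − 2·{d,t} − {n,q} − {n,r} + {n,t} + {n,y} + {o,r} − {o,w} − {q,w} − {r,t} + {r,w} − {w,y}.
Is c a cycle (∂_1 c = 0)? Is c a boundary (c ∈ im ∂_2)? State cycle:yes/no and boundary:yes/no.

n_0=9 n_1=28 n_2=18  [Q]
∂1: piv[ad,an,ao,aq,ar,at,aw,ay] rk=8  ker:dn,dr,dt,nq,nr,nt,nw,ny,oq,or,ow,qt,qw,qy,rt,rw,ry,tw,ty,wy
∂2: piv[adn,adr,adt,ant,aqt,art,atw,nqw,nqy,nrt,nry,nty,nwy,oqw,twy] rk=15  ker:dnt,qwy,rty
∂1c = 0
c vs im∂2: residual ≠ 0 ⇒ not boundary

cycle:yes boundary:no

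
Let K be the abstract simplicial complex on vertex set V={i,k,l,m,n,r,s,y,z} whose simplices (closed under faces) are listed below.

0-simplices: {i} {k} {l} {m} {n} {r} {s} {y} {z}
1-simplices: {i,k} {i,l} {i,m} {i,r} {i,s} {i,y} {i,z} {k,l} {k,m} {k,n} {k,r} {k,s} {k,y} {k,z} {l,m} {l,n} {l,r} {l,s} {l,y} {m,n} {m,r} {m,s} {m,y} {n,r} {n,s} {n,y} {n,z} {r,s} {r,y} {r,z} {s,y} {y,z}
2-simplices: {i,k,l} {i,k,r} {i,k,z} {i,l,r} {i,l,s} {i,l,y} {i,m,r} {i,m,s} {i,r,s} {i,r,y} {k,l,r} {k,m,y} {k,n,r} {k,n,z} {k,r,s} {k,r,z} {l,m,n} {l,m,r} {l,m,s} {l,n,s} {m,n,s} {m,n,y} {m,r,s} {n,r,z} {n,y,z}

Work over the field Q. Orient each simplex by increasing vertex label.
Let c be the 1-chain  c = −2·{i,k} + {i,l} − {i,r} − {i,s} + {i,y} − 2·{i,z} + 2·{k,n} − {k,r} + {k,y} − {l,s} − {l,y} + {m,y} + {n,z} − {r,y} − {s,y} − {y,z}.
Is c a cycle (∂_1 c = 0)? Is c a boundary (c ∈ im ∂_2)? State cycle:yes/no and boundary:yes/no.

n_0=9 n_1=32 n_2=25  [Q]
∂1: piv[ik,il,im,ir,is,iy,iz,kn] rk=8  ker:kl,km,kr,ks,ky,kz,lm,ln,lr,ls,ly,mn,mr,ms,my,nr,ns,ny,nz,rs,ry,rz,sy,yz
∂2: piv[ikl,ikr,ikz,ilr,ils,ily,imr,ims,irs,iry,kmy,knr,knz,krs,krz,lmn,lmr,lns,mny,nyz] rk=20  ker:klr,lms,mns,mrs,nrz
∂1c = 4·{i} − 4·{k} + 3·{l} − {m} + {n} − {r} − {s} + {y} − 2·{z}

cycle:no boundary:no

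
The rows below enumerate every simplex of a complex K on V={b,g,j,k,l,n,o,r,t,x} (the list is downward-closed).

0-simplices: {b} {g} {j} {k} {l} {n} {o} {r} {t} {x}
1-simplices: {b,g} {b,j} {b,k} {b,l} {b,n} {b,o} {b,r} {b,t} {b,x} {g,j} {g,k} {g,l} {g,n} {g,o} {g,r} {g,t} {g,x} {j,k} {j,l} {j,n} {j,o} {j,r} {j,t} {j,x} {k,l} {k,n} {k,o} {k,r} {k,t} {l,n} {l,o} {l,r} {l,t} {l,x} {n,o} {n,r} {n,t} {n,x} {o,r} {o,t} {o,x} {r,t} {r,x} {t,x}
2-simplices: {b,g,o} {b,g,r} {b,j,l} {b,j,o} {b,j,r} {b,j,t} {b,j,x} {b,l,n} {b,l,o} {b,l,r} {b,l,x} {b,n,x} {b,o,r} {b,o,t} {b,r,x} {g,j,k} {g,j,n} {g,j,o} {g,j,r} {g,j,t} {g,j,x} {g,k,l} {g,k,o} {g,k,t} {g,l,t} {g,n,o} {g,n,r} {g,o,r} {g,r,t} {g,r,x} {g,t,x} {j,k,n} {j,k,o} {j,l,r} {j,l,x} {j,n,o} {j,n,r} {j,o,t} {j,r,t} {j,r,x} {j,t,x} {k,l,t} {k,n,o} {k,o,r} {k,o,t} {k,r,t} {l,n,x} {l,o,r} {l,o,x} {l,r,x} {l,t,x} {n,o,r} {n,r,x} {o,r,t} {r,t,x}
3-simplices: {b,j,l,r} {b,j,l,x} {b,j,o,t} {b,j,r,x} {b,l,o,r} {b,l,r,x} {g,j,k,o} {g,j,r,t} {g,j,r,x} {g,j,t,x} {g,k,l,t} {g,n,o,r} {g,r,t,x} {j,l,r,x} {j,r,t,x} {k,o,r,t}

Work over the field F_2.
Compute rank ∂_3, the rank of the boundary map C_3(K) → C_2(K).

n_0=10 n_1=44 n_2=55 n_3=16  [Z2]
∂1: piv[bg,bj,bk,bl,bn,bo,br,bt,bx] rk=9  ker:gj,gk,gl,gn,go,gr,gt,gx,jk,jl,jn,jo,jr,jt,jx,kl,kn,ko,kr,kt,ln,lo,lr,lt,lx,no,nr,nt,nx,or,ot,ox,rt,rx,tx
∂2: piv[bgo,bgr,bjl,bjo,bjr,bjt,bjx,bln,blo,blr,blx,bnx,bor,bot,brx,gjk,gjn,gjo,gjt,gjx,gkl,gko,gkt,glt,gno,gnr,grt,gtx,jkn,kor,lox,ltx,nrx] rk=33  ker:gjr,gor,grx,jko,jlr,jlx,jno,jnr,jot,jrt,jrx,jtx,klt,kno,kot,krt,lnx,lor,lrx,nor,ort,rtx
∂3: piv[bjlr,bjlx,bjot,bjrx,blor,blrx,gjko,gjrt,gjrx,gjtx,gklt,gnor,grtx,kort] rk=14  ker:jlrx,jrtx
rk∂_3=14

rank∂_3=14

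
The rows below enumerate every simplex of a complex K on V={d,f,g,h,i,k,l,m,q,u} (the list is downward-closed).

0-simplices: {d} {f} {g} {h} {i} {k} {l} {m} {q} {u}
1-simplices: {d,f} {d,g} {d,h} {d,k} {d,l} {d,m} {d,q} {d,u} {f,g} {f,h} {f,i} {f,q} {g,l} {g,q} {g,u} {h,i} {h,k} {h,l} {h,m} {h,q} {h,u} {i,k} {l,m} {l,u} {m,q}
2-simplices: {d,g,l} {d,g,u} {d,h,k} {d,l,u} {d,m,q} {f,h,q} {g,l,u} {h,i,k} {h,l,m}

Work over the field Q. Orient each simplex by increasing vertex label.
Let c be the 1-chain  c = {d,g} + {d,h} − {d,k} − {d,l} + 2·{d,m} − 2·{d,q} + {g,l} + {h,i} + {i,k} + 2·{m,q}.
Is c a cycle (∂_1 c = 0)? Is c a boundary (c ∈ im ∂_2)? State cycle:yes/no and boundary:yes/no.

n_0=10 n_1=25 n_2=9  [Q]
∂1: piv[df,dg,dh,dk,dl,dm,dq,du,fi] rk=9  ker:fg,fh,fq,gl,gq,gu,hi,hk,hl,hm,hq,hu,ik,lm,lu,mq
∂2: piv[dgl,dgu,dhk,dlu,dmq,fhq,hik,hlm] rk=8  ker:glu
∂1c = 0
c vs im∂2: reduces to 0 ⇒ boundary

cycle:yes boundary:yes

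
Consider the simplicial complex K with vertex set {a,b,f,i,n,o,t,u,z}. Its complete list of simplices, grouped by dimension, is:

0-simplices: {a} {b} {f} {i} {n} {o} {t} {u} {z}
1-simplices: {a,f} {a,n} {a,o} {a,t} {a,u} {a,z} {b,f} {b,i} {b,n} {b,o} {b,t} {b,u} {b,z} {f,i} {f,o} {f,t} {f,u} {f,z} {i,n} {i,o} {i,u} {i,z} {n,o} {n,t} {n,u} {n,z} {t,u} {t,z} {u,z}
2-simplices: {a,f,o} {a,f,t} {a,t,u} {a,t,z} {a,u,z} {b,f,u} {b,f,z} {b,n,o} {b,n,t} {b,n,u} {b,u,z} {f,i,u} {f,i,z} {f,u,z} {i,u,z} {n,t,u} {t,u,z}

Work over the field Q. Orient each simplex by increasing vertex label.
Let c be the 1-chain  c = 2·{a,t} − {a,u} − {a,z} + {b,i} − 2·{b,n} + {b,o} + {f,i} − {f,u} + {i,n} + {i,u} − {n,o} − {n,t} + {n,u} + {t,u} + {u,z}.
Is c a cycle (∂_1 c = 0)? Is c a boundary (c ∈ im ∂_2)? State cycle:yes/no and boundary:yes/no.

cycle:yes boundary:no

n_0=9 n_1=29 n_2=17  [Q]
∂1: piv[af,an,ao,at,au,az,bf,bi] rk=8  ker:bn,bo,bt,bu,bz,fi,fo,ft,fu,fz,in,io,iu,iz,no,nt,nu,nz,tu,tz,uz
∂2: piv[afo,aft,atu,atz,auz,bfu,bfz,bno,bnt,bnu,buz,fiu,fiz,ntu] rk=14  ker:fuz,iuz,tuz
∂1c = 0
c vs im∂2: residual ≠ 0 ⇒ not boundary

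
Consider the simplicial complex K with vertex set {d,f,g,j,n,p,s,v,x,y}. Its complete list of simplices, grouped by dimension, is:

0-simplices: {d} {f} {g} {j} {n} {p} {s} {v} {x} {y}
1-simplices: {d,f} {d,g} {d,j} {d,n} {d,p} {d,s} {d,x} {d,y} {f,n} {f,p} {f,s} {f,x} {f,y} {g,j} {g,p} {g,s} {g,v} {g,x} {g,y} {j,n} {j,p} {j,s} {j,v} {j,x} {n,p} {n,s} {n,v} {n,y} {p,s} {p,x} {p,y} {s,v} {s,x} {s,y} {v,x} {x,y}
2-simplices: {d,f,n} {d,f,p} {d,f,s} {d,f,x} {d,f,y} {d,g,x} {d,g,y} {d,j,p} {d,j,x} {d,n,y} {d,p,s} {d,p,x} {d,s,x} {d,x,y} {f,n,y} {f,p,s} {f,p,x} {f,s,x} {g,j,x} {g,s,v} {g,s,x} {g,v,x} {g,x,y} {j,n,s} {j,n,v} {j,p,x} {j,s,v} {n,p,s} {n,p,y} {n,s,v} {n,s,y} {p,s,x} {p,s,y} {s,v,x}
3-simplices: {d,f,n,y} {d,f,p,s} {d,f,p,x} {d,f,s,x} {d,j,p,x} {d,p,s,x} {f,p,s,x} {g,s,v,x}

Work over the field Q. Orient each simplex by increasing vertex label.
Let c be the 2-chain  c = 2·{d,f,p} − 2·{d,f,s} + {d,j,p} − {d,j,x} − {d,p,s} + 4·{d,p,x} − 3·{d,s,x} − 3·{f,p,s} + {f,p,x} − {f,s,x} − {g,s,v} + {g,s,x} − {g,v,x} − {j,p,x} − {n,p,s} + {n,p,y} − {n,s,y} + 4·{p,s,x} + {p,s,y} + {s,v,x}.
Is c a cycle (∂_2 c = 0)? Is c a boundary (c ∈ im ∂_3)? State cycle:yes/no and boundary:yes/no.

n_0=10 n_1=36 n_2=34 n_3=8  [Q]
∂1: piv[df,dg,dj,dn,dp,ds,dx,dy,gv] rk=9  ker:fn,fp,fs,fx,fy,gj,gp,gs,gx,gy,jn,jp,js,jv,jx,np,ns,nv,ny,ps,px,py,sv,sx,sy,vx,xy
∂2: piv[dfn,dfp,dfs,dfx,dfy,dgx,dgy,djp,djx,dny,dps,dpx,dsx,dxy,gjx,gsv,gsx,gvx,jns,jnv,jsv,nps,npy,nsy] rk=24  ker:fny,fps,fpx,fsx,gxy,jpx,nsv,psx,psy,svx
∂3: piv[dfny,dfps,dfpx,dfsx,djpx,dpsx,gsvx] rk=7  ker:fpsx
∂2c = 0
c vs im∂3: residual ≠ 0 ⇒ not boundary

cycle:yes boundary:no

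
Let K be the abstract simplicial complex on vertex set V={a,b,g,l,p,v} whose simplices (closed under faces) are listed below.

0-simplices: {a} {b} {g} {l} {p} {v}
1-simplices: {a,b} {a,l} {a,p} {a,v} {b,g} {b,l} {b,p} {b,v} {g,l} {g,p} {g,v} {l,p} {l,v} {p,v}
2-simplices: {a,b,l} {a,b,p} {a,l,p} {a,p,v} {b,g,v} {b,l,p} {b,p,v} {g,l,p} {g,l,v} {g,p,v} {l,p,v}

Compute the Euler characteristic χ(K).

χ(K)=3

n_0=6 n_1=14 n_2=11
χ=+6−14+11=3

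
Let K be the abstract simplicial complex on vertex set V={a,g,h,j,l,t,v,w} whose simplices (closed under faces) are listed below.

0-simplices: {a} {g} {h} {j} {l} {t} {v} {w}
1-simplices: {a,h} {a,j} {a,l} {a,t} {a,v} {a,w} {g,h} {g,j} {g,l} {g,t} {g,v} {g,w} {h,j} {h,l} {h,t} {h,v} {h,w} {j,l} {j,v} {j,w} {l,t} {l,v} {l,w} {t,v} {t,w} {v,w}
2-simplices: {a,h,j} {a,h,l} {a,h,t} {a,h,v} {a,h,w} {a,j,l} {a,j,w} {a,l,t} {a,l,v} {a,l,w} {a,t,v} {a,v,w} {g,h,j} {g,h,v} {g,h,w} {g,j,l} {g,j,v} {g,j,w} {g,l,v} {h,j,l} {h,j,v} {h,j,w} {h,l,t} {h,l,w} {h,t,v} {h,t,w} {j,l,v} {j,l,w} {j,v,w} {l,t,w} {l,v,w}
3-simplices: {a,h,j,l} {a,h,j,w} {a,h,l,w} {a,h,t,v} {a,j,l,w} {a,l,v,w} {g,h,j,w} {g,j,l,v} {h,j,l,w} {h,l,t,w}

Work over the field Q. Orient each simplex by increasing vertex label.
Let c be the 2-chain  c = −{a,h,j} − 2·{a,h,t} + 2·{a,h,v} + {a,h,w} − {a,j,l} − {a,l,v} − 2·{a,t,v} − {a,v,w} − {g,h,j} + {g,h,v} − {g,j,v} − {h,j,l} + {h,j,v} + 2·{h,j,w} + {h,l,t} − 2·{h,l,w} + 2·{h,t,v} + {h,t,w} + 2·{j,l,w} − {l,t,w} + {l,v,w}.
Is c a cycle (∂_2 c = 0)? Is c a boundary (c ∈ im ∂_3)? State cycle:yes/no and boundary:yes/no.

n_0=8 n_1=26 n_2=31 n_3=10  [Q]
∂1: piv[ah,aj,al,at,av,aw,gh] rk=7  ker:gj,gl,gt,gv,gw,hj,hl,ht,hv,hw,jl,jv,jw,lt,lv,lw,tv,tw,vw
∂2: piv[ahj,ahl,aht,ahv,ahw,ajl,ajw,alt,alv,alw,atv,avw,ghj,ghv,ghw,gjl,gjv,htw] rk=18  ker:gjw,glv,hjl,hjv,hjw,hlt,hlw,htv,jlv,jlw,jvw,ltw,lvw
∂3: piv[ahjl,ahjw,ahlw,ahtv,ajlw,alvw,ghjw,gjlv,hltw] rk=9  ker:hjlw
∂2c = 0
c vs im∂3: residual ≠ 0 ⇒ not boundary

cycle:yes boundary:no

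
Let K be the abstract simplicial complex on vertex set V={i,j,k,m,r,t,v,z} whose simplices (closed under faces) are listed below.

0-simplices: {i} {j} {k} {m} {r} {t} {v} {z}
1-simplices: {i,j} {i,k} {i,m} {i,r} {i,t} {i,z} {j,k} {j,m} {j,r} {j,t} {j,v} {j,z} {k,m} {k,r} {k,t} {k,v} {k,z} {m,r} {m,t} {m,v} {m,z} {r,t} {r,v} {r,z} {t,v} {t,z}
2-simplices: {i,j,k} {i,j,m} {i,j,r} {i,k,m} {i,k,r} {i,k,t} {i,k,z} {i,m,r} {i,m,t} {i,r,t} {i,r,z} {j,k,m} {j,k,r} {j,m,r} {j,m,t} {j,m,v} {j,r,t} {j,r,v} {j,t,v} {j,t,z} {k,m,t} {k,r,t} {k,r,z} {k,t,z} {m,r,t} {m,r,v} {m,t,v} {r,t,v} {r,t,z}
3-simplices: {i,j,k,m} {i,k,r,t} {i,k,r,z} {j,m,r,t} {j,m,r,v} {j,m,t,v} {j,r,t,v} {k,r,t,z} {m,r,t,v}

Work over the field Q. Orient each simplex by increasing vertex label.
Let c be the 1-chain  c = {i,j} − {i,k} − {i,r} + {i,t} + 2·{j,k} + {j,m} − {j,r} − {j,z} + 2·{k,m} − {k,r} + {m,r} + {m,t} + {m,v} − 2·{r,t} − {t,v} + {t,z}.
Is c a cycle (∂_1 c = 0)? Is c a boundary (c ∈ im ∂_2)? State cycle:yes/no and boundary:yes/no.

n_0=8 n_1=26 n_2=29 n_3=9  [Q]
∂1: piv[ij,ik,im,ir,it,iz,jv] rk=7  ker:jk,jm,jr,jt,jz,km,kr,kt,kv,kz,mr,mt,mv,mz,rt,rv,rz,tv,tz
∂2: piv[ijk,ijm,ijr,ikm,ikr,ikt,ikz,imr,imt,irt,irz,jmt,jmv,jrv,jtv,jtz,ktz] rk=17  ker:jkm,jkr,jmr,jrt,kmt,krt,krz,mrt,mrv,mtv,rtv,rtz
∂3: piv[ijkm,ikrt,ikrz,jmrt,jmrv,jmtv,jrtv,krtz] rk=8  ker:mrtv
∂1c = 0
c vs im∂2: reduces to 0 ⇒ boundary

cycle:yes boundary:yes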